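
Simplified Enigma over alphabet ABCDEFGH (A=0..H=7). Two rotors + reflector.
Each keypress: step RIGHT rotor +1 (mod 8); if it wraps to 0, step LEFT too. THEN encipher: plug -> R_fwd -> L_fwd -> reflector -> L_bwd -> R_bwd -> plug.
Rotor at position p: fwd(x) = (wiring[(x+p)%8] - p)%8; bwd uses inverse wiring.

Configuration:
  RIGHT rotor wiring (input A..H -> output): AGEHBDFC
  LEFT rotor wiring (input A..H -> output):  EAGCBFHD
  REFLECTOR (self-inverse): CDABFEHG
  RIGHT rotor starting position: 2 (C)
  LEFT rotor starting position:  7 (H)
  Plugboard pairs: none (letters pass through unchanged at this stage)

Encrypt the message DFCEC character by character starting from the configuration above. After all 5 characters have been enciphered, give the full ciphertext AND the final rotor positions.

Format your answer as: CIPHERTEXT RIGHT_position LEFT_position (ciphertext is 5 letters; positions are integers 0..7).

Char 1 ('D'): step: R->3, L=7; D->plug->D->R->C->L->B->refl->D->L'->E->R'->A->plug->A
Char 2 ('F'): step: R->4, L=7; F->plug->F->R->C->L->B->refl->D->L'->E->R'->E->plug->E
Char 3 ('C'): step: R->5, L=7; C->plug->C->R->F->L->C->refl->A->L'->H->R'->F->plug->F
Char 4 ('E'): step: R->6, L=7; E->plug->E->R->G->L->G->refl->H->L'->D->R'->G->plug->G
Char 5 ('C'): step: R->7, L=7; C->plug->C->R->H->L->A->refl->C->L'->F->R'->D->plug->D
Final: ciphertext=AEFGD, RIGHT=7, LEFT=7

Answer: AEFGD 7 7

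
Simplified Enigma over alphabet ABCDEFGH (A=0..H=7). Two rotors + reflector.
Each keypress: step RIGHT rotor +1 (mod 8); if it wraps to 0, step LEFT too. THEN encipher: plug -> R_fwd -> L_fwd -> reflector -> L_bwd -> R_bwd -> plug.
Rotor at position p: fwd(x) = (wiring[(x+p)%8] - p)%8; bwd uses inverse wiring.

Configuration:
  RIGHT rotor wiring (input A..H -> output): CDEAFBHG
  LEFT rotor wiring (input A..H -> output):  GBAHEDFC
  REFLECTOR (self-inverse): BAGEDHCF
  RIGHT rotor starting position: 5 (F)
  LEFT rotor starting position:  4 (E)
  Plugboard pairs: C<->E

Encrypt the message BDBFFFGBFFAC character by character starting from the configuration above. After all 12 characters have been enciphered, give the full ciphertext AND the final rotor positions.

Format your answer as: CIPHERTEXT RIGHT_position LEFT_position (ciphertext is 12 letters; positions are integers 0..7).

Answer: FCFCCBCFGHCE 1 6

Derivation:
Char 1 ('B'): step: R->6, L=4; B->plug->B->R->A->L->A->refl->B->L'->C->R'->F->plug->F
Char 2 ('D'): step: R->7, L=4; D->plug->D->R->F->L->F->refl->H->L'->B->R'->E->plug->C
Char 3 ('B'): step: R->0, L->5 (L advanced); B->plug->B->R->D->L->B->refl->A->L'->B->R'->F->plug->F
Char 4 ('F'): step: R->1, L=5; F->plug->F->R->G->L->C->refl->G->L'->A->R'->E->plug->C
Char 5 ('F'): step: R->2, L=5; F->plug->F->R->E->L->E->refl->D->L'->F->R'->E->plug->C
Char 6 ('F'): step: R->3, L=5; F->plug->F->R->H->L->H->refl->F->L'->C->R'->B->plug->B
Char 7 ('G'): step: R->4, L=5; G->plug->G->R->A->L->G->refl->C->L'->G->R'->E->plug->C
Char 8 ('B'): step: R->5, L=5; B->plug->B->R->C->L->F->refl->H->L'->H->R'->F->plug->F
Char 9 ('F'): step: R->6, L=5; F->plug->F->R->C->L->F->refl->H->L'->H->R'->G->plug->G
Char 10 ('F'): step: R->7, L=5; F->plug->F->R->G->L->C->refl->G->L'->A->R'->H->plug->H
Char 11 ('A'): step: R->0, L->6 (L advanced); A->plug->A->R->C->L->A->refl->B->L'->F->R'->E->plug->C
Char 12 ('C'): step: R->1, L=6; C->plug->E->R->A->L->H->refl->F->L'->H->R'->C->plug->E
Final: ciphertext=FCFCCBCFGHCE, RIGHT=1, LEFT=6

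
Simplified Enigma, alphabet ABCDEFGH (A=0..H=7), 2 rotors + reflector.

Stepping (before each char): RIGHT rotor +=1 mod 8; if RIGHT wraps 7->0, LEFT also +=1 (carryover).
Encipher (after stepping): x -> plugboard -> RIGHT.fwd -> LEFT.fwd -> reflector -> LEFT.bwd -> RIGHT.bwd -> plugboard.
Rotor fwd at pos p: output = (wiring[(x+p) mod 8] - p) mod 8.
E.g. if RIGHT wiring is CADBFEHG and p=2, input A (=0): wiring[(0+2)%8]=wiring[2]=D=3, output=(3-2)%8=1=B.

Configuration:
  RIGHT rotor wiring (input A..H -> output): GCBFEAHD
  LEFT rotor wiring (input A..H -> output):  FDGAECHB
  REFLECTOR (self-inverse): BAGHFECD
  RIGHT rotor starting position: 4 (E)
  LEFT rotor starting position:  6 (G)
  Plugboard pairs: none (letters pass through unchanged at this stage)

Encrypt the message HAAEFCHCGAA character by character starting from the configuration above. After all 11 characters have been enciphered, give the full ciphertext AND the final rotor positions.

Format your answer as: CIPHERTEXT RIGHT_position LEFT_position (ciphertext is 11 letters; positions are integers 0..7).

Answer: AHHGDEFFDCB 7 7

Derivation:
Char 1 ('H'): step: R->5, L=6; H->plug->H->R->H->L->E->refl->F->L'->D->R'->A->plug->A
Char 2 ('A'): step: R->6, L=6; A->plug->A->R->B->L->D->refl->H->L'->C->R'->H->plug->H
Char 3 ('A'): step: R->7, L=6; A->plug->A->R->E->L->A->refl->B->L'->A->R'->H->plug->H
Char 4 ('E'): step: R->0, L->7 (L advanced); E->plug->E->R->E->L->B->refl->A->L'->H->R'->G->plug->G
Char 5 ('F'): step: R->1, L=7; F->plug->F->R->G->L->D->refl->H->L'->D->R'->D->plug->D
Char 6 ('C'): step: R->2, L=7; C->plug->C->R->C->L->E->refl->F->L'->F->R'->E->plug->E
Char 7 ('H'): step: R->3, L=7; H->plug->H->R->G->L->D->refl->H->L'->D->R'->F->plug->F
Char 8 ('C'): step: R->4, L=7; C->plug->C->R->D->L->H->refl->D->L'->G->R'->F->plug->F
Char 9 ('G'): step: R->5, L=7; G->plug->G->R->A->L->C->refl->G->L'->B->R'->D->plug->D
Char 10 ('A'): step: R->6, L=7; A->plug->A->R->B->L->G->refl->C->L'->A->R'->C->plug->C
Char 11 ('A'): step: R->7, L=7; A->plug->A->R->E->L->B->refl->A->L'->H->R'->B->plug->B
Final: ciphertext=AHHGDEFFDCB, RIGHT=7, LEFT=7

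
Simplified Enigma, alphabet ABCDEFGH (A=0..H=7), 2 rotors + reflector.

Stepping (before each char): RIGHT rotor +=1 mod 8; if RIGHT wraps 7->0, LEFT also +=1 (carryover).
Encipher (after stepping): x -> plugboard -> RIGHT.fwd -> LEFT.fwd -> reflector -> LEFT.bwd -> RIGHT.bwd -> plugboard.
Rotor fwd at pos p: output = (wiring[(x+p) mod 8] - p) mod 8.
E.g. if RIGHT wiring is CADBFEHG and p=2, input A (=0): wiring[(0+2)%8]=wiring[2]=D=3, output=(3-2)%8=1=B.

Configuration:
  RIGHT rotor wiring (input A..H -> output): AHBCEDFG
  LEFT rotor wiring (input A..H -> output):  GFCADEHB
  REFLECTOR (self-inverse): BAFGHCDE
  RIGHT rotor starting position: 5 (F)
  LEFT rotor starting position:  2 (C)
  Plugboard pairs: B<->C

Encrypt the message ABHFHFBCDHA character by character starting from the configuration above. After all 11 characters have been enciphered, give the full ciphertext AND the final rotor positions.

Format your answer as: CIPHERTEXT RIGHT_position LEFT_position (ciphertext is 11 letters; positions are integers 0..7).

Char 1 ('A'): step: R->6, L=2; A->plug->A->R->H->L->D->refl->G->L'->B->R'->D->plug->D
Char 2 ('B'): step: R->7, L=2; B->plug->C->R->A->L->A->refl->B->L'->C->R'->D->plug->D
Char 3 ('H'): step: R->0, L->3 (L advanced); H->plug->H->R->G->L->C->refl->F->L'->A->R'->A->plug->A
Char 4 ('F'): step: R->1, L=3; F->plug->F->R->E->L->G->refl->D->L'->F->R'->G->plug->G
Char 5 ('H'): step: R->2, L=3; H->plug->H->R->F->L->D->refl->G->L'->E->R'->F->plug->F
Char 6 ('F'): step: R->3, L=3; F->plug->F->R->F->L->D->refl->G->L'->E->R'->G->plug->G
Char 7 ('B'): step: R->4, L=3; B->plug->C->R->B->L->A->refl->B->L'->C->R'->D->plug->D
Char 8 ('C'): step: R->5, L=3; C->plug->B->R->A->L->F->refl->C->L'->G->R'->A->plug->A
Char 9 ('D'): step: R->6, L=3; D->plug->D->R->B->L->A->refl->B->L'->C->R'->C->plug->B
Char 10 ('H'): step: R->7, L=3; H->plug->H->R->G->L->C->refl->F->L'->A->R'->C->plug->B
Char 11 ('A'): step: R->0, L->4 (L advanced); A->plug->A->R->A->L->H->refl->E->L'->H->R'->B->plug->C
Final: ciphertext=DDAGFGDABBC, RIGHT=0, LEFT=4

Answer: DDAGFGDABBC 0 4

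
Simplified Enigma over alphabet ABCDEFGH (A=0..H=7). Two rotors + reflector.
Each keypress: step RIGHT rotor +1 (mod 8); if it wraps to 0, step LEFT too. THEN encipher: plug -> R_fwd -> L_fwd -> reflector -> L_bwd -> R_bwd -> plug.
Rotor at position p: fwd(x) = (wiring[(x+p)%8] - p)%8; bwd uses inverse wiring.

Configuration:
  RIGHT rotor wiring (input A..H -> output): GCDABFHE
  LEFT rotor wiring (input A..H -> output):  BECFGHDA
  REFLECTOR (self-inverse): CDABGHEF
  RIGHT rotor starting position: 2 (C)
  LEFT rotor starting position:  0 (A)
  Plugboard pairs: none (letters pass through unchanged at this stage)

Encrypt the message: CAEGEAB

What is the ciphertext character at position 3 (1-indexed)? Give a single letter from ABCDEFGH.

Char 1 ('C'): step: R->3, L=0; C->plug->C->R->C->L->C->refl->A->L'->H->R'->G->plug->G
Char 2 ('A'): step: R->4, L=0; A->plug->A->R->F->L->H->refl->F->L'->D->R'->C->plug->C
Char 3 ('E'): step: R->5, L=0; E->plug->E->R->F->L->H->refl->F->L'->D->R'->G->plug->G

G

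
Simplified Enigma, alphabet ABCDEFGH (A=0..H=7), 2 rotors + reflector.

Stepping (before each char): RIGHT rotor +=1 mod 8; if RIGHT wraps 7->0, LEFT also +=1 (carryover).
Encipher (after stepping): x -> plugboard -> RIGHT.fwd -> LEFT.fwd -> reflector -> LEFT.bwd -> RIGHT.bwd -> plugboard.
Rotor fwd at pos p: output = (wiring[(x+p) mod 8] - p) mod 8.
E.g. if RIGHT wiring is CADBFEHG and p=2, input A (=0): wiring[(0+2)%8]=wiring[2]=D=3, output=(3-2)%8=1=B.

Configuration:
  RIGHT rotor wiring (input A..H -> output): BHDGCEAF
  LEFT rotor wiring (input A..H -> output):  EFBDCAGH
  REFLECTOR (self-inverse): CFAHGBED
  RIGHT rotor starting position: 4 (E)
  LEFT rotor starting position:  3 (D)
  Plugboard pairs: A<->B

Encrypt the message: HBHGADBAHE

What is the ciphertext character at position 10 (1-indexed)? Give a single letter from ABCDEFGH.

Char 1 ('H'): step: R->5, L=3; H->plug->H->R->F->L->B->refl->F->L'->C->R'->E->plug->E
Char 2 ('B'): step: R->6, L=3; B->plug->A->R->C->L->F->refl->B->L'->F->R'->E->plug->E
Char 3 ('H'): step: R->7, L=3; H->plug->H->R->B->L->H->refl->D->L'->D->R'->F->plug->F
Char 4 ('G'): step: R->0, L->4 (L advanced); G->plug->G->R->A->L->G->refl->E->L'->B->R'->A->plug->B
Char 5 ('A'): step: R->1, L=4; A->plug->B->R->C->L->C->refl->A->L'->E->R'->G->plug->G
Char 6 ('D'): step: R->2, L=4; D->plug->D->R->C->L->C->refl->A->L'->E->R'->B->plug->A
Char 7 ('B'): step: R->3, L=4; B->plug->A->R->D->L->D->refl->H->L'->H->R'->B->plug->A
Char 8 ('A'): step: R->4, L=4; A->plug->B->R->A->L->G->refl->E->L'->B->R'->D->plug->D
Char 9 ('H'): step: R->5, L=4; H->plug->H->R->F->L->B->refl->F->L'->G->R'->F->plug->F
Char 10 ('E'): step: R->6, L=4; E->plug->E->R->F->L->B->refl->F->L'->G->R'->H->plug->H

H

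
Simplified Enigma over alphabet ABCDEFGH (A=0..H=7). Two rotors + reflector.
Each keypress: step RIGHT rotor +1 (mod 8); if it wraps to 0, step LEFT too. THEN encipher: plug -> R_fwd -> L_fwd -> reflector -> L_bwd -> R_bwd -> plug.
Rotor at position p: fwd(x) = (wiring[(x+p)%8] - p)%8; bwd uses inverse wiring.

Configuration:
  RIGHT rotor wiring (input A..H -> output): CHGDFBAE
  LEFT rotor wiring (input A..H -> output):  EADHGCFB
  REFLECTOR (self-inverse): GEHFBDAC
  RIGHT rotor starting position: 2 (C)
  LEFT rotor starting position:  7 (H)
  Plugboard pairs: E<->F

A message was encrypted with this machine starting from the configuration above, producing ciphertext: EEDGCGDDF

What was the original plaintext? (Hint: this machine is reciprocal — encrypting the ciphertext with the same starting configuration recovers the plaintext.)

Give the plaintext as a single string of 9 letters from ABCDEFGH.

Char 1 ('E'): step: R->3, L=7; E->plug->F->R->H->L->G->refl->A->L'->E->R'->G->plug->G
Char 2 ('E'): step: R->4, L=7; E->plug->F->R->D->L->E->refl->B->L'->C->R'->G->plug->G
Char 3 ('D'): step: R->5, L=7; D->plug->D->R->F->L->H->refl->C->L'->A->R'->H->plug->H
Char 4 ('G'): step: R->6, L=7; G->plug->G->R->H->L->G->refl->A->L'->E->R'->C->plug->C
Char 5 ('C'): step: R->7, L=7; C->plug->C->R->A->L->C->refl->H->L'->F->R'->A->plug->A
Char 6 ('G'): step: R->0, L->0 (L advanced); G->plug->G->R->A->L->E->refl->B->L'->H->R'->B->plug->B
Char 7 ('D'): step: R->1, L=0; D->plug->D->R->E->L->G->refl->A->L'->B->R'->H->plug->H
Char 8 ('D'): step: R->2, L=0; D->plug->D->R->H->L->B->refl->E->L'->A->R'->G->plug->G
Char 9 ('F'): step: R->3, L=0; F->plug->E->R->B->L->A->refl->G->L'->E->R'->G->plug->G

Answer: GGHCABHGG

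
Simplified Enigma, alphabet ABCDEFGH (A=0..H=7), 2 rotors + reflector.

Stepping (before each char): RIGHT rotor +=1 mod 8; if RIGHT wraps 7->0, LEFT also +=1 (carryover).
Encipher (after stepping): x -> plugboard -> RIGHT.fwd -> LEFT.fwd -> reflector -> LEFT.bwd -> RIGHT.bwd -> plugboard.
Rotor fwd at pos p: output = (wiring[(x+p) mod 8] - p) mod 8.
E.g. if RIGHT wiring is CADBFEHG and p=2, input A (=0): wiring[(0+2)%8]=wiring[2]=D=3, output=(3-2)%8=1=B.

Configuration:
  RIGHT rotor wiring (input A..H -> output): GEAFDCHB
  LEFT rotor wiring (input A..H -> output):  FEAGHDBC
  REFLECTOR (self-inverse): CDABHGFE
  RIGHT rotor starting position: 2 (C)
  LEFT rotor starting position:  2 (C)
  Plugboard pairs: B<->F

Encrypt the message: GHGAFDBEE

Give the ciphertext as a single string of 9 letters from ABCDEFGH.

Char 1 ('G'): step: R->3, L=2; G->plug->G->R->B->L->E->refl->H->L'->E->R'->D->plug->D
Char 2 ('H'): step: R->4, L=2; H->plug->H->R->B->L->E->refl->H->L'->E->R'->G->plug->G
Char 3 ('G'): step: R->5, L=2; G->plug->G->R->A->L->G->refl->F->L'->C->R'->B->plug->F
Char 4 ('A'): step: R->6, L=2; A->plug->A->R->B->L->E->refl->H->L'->E->R'->H->plug->H
Char 5 ('F'): step: R->7, L=2; F->plug->B->R->H->L->C->refl->A->L'->F->R'->C->plug->C
Char 6 ('D'): step: R->0, L->3 (L advanced); D->plug->D->R->F->L->C->refl->A->L'->C->R'->F->plug->B
Char 7 ('B'): step: R->1, L=3; B->plug->F->R->G->L->B->refl->D->L'->A->R'->G->plug->G
Char 8 ('E'): step: R->2, L=3; E->plug->E->R->F->L->C->refl->A->L'->C->R'->H->plug->H
Char 9 ('E'): step: R->3, L=3; E->plug->E->R->G->L->B->refl->D->L'->A->R'->B->plug->F

Answer: DGFHCBGHF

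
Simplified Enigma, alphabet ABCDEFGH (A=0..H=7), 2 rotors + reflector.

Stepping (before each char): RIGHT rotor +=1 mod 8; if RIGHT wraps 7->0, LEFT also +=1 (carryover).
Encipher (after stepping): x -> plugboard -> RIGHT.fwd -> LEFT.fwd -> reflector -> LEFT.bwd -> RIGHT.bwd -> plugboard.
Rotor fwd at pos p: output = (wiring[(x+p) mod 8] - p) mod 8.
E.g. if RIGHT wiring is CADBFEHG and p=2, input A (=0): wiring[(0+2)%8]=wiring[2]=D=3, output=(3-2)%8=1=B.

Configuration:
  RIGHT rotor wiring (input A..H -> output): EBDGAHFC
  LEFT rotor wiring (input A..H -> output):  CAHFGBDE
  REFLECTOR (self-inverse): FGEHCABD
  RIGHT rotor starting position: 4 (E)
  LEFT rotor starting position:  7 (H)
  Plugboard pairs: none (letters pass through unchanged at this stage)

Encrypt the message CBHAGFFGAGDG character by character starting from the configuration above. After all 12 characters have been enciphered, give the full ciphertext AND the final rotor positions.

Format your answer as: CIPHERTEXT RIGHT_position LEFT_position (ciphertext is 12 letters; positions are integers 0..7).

Answer: GGEGHHAEFCBH 0 1

Derivation:
Char 1 ('C'): step: R->5, L=7; C->plug->C->R->F->L->H->refl->D->L'->B->R'->G->plug->G
Char 2 ('B'): step: R->6, L=7; B->plug->B->R->E->L->G->refl->B->L'->C->R'->G->plug->G
Char 3 ('H'): step: R->7, L=7; H->plug->H->R->G->L->C->refl->E->L'->H->R'->E->plug->E
Char 4 ('A'): step: R->0, L->0 (L advanced); A->plug->A->R->E->L->G->refl->B->L'->F->R'->G->plug->G
Char 5 ('G'): step: R->1, L=0; G->plug->G->R->B->L->A->refl->F->L'->D->R'->H->plug->H
Char 6 ('F'): step: R->2, L=0; F->plug->F->R->A->L->C->refl->E->L'->H->R'->H->plug->H
Char 7 ('F'): step: R->3, L=0; F->plug->F->R->B->L->A->refl->F->L'->D->R'->A->plug->A
Char 8 ('G'): step: R->4, L=0; G->plug->G->R->H->L->E->refl->C->L'->A->R'->E->plug->E
Char 9 ('A'): step: R->5, L=0; A->plug->A->R->C->L->H->refl->D->L'->G->R'->F->plug->F
Char 10 ('G'): step: R->6, L=0; G->plug->G->R->C->L->H->refl->D->L'->G->R'->C->plug->C
Char 11 ('D'): step: R->7, L=0; D->plug->D->R->E->L->G->refl->B->L'->F->R'->B->plug->B
Char 12 ('G'): step: R->0, L->1 (L advanced); G->plug->G->R->F->L->C->refl->E->L'->C->R'->H->plug->H
Final: ciphertext=GGEGHHAEFCBH, RIGHT=0, LEFT=1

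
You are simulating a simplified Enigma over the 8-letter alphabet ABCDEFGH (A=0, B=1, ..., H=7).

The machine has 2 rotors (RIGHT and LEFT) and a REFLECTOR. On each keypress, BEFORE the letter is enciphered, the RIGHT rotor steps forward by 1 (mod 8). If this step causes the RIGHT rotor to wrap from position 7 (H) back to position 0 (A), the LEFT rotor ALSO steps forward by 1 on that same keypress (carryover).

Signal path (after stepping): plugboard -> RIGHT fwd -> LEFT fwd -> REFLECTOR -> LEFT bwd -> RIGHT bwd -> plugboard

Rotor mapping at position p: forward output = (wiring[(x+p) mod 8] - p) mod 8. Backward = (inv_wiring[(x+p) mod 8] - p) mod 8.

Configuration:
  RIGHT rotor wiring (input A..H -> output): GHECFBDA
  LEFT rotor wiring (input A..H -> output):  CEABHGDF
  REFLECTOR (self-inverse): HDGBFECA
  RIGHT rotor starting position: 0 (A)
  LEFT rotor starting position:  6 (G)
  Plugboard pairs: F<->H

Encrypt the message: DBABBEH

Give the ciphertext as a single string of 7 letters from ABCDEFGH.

Answer: BAFFGAD

Derivation:
Char 1 ('D'): step: R->1, L=6; D->plug->D->R->E->L->C->refl->G->L'->D->R'->B->plug->B
Char 2 ('B'): step: R->2, L=6; B->plug->B->R->A->L->F->refl->E->L'->C->R'->A->plug->A
Char 3 ('A'): step: R->3, L=6; A->plug->A->R->H->L->A->refl->H->L'->B->R'->H->plug->F
Char 4 ('B'): step: R->4, L=6; B->plug->B->R->F->L->D->refl->B->L'->G->R'->H->plug->F
Char 5 ('B'): step: R->5, L=6; B->plug->B->R->G->L->B->refl->D->L'->F->R'->G->plug->G
Char 6 ('E'): step: R->6, L=6; E->plug->E->R->G->L->B->refl->D->L'->F->R'->A->plug->A
Char 7 ('H'): step: R->7, L=6; H->plug->F->R->G->L->B->refl->D->L'->F->R'->D->plug->D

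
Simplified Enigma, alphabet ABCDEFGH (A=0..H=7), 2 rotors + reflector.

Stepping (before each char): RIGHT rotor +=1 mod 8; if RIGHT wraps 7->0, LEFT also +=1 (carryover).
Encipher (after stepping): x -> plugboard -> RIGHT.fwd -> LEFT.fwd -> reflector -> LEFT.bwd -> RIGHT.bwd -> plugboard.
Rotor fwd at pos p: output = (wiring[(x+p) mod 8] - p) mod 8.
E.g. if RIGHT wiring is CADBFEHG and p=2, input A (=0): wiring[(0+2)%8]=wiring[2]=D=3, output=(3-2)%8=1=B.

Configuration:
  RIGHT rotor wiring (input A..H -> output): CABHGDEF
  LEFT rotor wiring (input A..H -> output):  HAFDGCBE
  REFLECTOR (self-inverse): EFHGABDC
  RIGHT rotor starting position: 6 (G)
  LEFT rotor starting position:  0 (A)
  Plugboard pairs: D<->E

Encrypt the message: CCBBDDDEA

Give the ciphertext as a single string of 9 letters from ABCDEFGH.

Char 1 ('C'): step: R->7, L=0; C->plug->C->R->B->L->A->refl->E->L'->H->R'->F->plug->F
Char 2 ('C'): step: R->0, L->1 (L advanced); C->plug->C->R->B->L->E->refl->A->L'->F->R'->H->plug->H
Char 3 ('B'): step: R->1, L=1; B->plug->B->R->A->L->H->refl->C->L'->C->R'->E->plug->D
Char 4 ('B'): step: R->2, L=1; B->plug->B->R->F->L->A->refl->E->L'->B->R'->D->plug->E
Char 5 ('D'): step: R->3, L=1; D->plug->E->R->C->L->C->refl->H->L'->A->R'->C->plug->C
Char 6 ('D'): step: R->4, L=1; D->plug->E->R->G->L->D->refl->G->L'->H->R'->B->plug->B
Char 7 ('D'): step: R->5, L=1; D->plug->E->R->D->L->F->refl->B->L'->E->R'->F->plug->F
Char 8 ('E'): step: R->6, L=1; E->plug->D->R->C->L->C->refl->H->L'->A->R'->G->plug->G
Char 9 ('A'): step: R->7, L=1; A->plug->A->R->G->L->D->refl->G->L'->H->R'->F->plug->F

Answer: FHDECBFGF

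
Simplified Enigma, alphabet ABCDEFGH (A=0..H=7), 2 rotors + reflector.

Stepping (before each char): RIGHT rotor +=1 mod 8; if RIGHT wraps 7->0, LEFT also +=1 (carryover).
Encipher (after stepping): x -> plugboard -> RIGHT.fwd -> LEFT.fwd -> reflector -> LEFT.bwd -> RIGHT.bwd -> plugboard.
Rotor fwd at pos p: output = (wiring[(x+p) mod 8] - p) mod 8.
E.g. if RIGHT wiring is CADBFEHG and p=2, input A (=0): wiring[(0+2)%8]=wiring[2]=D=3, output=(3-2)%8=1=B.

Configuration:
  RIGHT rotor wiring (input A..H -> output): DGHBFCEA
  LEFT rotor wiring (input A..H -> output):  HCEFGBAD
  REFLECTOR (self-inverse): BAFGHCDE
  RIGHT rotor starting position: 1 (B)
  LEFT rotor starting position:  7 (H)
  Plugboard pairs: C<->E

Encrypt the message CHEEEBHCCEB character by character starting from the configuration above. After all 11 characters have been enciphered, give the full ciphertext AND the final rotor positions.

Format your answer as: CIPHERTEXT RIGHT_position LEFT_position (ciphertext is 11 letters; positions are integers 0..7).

Char 1 ('C'): step: R->2, L=7; C->plug->E->R->C->L->D->refl->G->L'->E->R'->H->plug->H
Char 2 ('H'): step: R->3, L=7; H->plug->H->R->E->L->G->refl->D->L'->C->R'->B->plug->B
Char 3 ('E'): step: R->4, L=7; E->plug->C->R->A->L->E->refl->H->L'->F->R'->H->plug->H
Char 4 ('E'): step: R->5, L=7; E->plug->C->R->D->L->F->refl->C->L'->G->R'->D->plug->D
Char 5 ('E'): step: R->6, L=7; E->plug->C->R->F->L->H->refl->E->L'->A->R'->D->plug->D
Char 6 ('B'): step: R->7, L=7; B->plug->B->R->E->L->G->refl->D->L'->C->R'->E->plug->C
Char 7 ('H'): step: R->0, L->0 (L advanced); H->plug->H->R->A->L->H->refl->E->L'->C->R'->F->plug->F
Char 8 ('C'): step: R->1, L=0; C->plug->E->R->B->L->C->refl->F->L'->D->R'->F->plug->F
Char 9 ('C'): step: R->2, L=0; C->plug->E->R->C->L->E->refl->H->L'->A->R'->D->plug->D
Char 10 ('E'): step: R->3, L=0; E->plug->C->R->H->L->D->refl->G->L'->E->R'->H->plug->H
Char 11 ('B'): step: R->4, L=0; B->plug->B->R->G->L->A->refl->B->L'->F->R'->H->plug->H
Final: ciphertext=HBHDDCFFDHH, RIGHT=4, LEFT=0

Answer: HBHDDCFFDHH 4 0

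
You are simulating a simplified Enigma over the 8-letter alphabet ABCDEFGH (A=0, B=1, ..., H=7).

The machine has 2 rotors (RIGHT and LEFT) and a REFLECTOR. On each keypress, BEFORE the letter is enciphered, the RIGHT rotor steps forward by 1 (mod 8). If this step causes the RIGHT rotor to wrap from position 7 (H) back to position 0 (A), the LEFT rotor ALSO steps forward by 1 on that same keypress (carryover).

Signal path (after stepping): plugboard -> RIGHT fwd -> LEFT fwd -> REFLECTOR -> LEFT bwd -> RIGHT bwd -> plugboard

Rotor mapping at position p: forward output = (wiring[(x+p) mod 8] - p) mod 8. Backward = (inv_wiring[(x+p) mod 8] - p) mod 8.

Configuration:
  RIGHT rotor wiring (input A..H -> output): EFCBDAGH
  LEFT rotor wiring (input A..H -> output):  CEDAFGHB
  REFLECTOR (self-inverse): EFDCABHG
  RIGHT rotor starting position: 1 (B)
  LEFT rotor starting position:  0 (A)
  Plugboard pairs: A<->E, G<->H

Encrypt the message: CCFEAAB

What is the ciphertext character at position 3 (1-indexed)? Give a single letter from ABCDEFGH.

Char 1 ('C'): step: R->2, L=0; C->plug->C->R->B->L->E->refl->A->L'->D->R'->H->plug->G
Char 2 ('C'): step: R->3, L=0; C->plug->C->R->F->L->G->refl->H->L'->G->R'->A->plug->E
Char 3 ('F'): step: R->4, L=0; F->plug->F->R->B->L->E->refl->A->L'->D->R'->D->plug->D

D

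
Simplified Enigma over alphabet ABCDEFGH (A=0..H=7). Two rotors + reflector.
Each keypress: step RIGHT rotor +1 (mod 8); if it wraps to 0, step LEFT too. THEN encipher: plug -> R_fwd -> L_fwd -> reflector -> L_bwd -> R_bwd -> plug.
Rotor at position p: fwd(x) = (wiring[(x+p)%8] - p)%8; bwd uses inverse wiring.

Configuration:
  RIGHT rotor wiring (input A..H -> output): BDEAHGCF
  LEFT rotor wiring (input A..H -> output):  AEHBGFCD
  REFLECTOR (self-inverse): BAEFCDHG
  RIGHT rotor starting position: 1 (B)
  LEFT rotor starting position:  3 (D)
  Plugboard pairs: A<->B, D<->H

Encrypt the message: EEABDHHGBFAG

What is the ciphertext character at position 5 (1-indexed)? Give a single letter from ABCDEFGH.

Char 1 ('E'): step: R->2, L=3; E->plug->E->R->A->L->G->refl->H->L'->D->R'->F->plug->F
Char 2 ('E'): step: R->3, L=3; E->plug->E->R->C->L->C->refl->E->L'->H->R'->D->plug->H
Char 3 ('A'): step: R->4, L=3; A->plug->B->R->C->L->C->refl->E->L'->H->R'->F->plug->F
Char 4 ('B'): step: R->5, L=3; B->plug->A->R->B->L->D->refl->F->L'->F->R'->B->plug->A
Char 5 ('D'): step: R->6, L=3; D->plug->H->R->A->L->G->refl->H->L'->D->R'->C->plug->C

C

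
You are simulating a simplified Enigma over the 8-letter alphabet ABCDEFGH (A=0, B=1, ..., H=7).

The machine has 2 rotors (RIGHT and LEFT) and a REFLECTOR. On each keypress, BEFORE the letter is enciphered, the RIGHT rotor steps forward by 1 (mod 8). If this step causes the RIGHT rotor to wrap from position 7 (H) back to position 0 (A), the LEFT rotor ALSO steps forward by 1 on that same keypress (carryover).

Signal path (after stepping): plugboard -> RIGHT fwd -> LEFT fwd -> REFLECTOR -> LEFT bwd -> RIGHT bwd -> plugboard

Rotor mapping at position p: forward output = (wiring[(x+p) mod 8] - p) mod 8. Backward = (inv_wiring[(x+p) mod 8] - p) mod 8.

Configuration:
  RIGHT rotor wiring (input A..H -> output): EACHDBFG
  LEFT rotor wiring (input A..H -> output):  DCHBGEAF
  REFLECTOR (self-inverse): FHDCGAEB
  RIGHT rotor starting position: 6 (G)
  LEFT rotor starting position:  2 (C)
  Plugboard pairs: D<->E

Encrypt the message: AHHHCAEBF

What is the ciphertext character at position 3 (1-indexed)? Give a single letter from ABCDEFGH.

Char 1 ('A'): step: R->7, L=2; A->plug->A->R->H->L->A->refl->F->L'->A->R'->E->plug->D
Char 2 ('H'): step: R->0, L->3 (L advanced); H->plug->H->R->G->L->H->refl->B->L'->C->R'->C->plug->C
Char 3 ('H'): step: R->1, L=3; H->plug->H->R->D->L->F->refl->A->L'->F->R'->G->plug->G

G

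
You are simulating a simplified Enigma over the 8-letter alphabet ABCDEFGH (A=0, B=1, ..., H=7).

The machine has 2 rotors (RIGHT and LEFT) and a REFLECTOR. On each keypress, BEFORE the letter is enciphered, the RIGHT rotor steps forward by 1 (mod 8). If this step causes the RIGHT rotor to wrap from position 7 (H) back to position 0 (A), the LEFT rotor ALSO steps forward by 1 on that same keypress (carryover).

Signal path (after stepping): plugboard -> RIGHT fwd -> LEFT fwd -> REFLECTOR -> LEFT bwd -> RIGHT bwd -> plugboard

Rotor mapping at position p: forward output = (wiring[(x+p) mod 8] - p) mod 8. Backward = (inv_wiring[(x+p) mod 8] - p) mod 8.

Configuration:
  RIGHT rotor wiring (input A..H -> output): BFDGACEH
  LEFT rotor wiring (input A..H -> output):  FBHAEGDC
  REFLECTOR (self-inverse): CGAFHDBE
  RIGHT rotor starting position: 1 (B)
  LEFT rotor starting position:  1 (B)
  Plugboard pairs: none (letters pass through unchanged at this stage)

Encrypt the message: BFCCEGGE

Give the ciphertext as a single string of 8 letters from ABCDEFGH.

Answer: HDEBFDAA

Derivation:
Char 1 ('B'): step: R->2, L=1; B->plug->B->R->E->L->F->refl->D->L'->D->R'->H->plug->H
Char 2 ('F'): step: R->3, L=1; F->plug->F->R->G->L->B->refl->G->L'->B->R'->D->plug->D
Char 3 ('C'): step: R->4, L=1; C->plug->C->R->A->L->A->refl->C->L'->F->R'->E->plug->E
Char 4 ('C'): step: R->5, L=1; C->plug->C->R->C->L->H->refl->E->L'->H->R'->B->plug->B
Char 5 ('E'): step: R->6, L=1; E->plug->E->R->F->L->C->refl->A->L'->A->R'->F->plug->F
Char 6 ('G'): step: R->7, L=1; G->plug->G->R->D->L->D->refl->F->L'->E->R'->D->plug->D
Char 7 ('G'): step: R->0, L->2 (L advanced); G->plug->G->R->E->L->B->refl->G->L'->B->R'->A->plug->A
Char 8 ('E'): step: R->1, L=2; E->plug->E->R->B->L->G->refl->B->L'->E->R'->A->plug->A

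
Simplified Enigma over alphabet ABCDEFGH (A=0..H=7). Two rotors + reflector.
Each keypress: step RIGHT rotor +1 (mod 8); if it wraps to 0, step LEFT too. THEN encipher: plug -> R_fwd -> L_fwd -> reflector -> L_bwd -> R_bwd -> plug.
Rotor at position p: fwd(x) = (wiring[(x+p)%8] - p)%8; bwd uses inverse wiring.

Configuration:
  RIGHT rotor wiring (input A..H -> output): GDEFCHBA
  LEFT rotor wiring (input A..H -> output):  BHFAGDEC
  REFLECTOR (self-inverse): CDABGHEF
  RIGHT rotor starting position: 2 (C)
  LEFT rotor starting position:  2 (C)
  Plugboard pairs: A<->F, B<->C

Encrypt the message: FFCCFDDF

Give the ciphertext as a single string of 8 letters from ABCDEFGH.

Char 1 ('F'): step: R->3, L=2; F->plug->A->R->C->L->E->refl->G->L'->B->R'->H->plug->H
Char 2 ('F'): step: R->4, L=2; F->plug->A->R->G->L->H->refl->F->L'->H->R'->F->plug->A
Char 3 ('C'): step: R->5, L=2; C->plug->B->R->E->L->C->refl->A->L'->F->R'->H->plug->H
Char 4 ('C'): step: R->6, L=2; C->plug->B->R->C->L->E->refl->G->L'->B->R'->H->plug->H
Char 5 ('F'): step: R->7, L=2; F->plug->A->R->B->L->G->refl->E->L'->C->R'->H->plug->H
Char 6 ('D'): step: R->0, L->3 (L advanced); D->plug->D->R->F->L->G->refl->E->L'->G->R'->A->plug->F
Char 7 ('D'): step: R->1, L=3; D->plug->D->R->B->L->D->refl->B->L'->D->R'->B->plug->C
Char 8 ('F'): step: R->2, L=3; F->plug->A->R->C->L->A->refl->C->L'->H->R'->E->plug->E

Answer: HAHHHFCE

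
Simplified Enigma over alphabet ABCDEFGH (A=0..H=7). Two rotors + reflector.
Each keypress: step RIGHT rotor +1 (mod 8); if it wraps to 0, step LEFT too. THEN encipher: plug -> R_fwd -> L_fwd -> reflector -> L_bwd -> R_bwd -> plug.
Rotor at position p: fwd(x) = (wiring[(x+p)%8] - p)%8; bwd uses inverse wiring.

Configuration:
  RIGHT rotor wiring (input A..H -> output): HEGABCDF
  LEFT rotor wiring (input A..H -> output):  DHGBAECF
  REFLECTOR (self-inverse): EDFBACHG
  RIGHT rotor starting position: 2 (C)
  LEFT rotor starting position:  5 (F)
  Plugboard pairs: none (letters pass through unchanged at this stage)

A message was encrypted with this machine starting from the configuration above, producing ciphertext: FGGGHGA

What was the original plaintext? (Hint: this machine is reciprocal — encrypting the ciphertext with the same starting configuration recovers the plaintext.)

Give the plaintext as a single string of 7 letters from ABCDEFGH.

Answer: GBCEEHB

Derivation:
Char 1 ('F'): step: R->3, L=5; F->plug->F->R->E->L->C->refl->F->L'->B->R'->G->plug->G
Char 2 ('G'): step: R->4, L=5; G->plug->G->R->C->L->A->refl->E->L'->G->R'->B->plug->B
Char 3 ('G'): step: R->5, L=5; G->plug->G->R->D->L->G->refl->H->L'->A->R'->C->plug->C
Char 4 ('G'): step: R->6, L=5; G->plug->G->R->D->L->G->refl->H->L'->A->R'->E->plug->E
Char 5 ('H'): step: R->7, L=5; H->plug->H->R->E->L->C->refl->F->L'->B->R'->E->plug->E
Char 6 ('G'): step: R->0, L->6 (L advanced); G->plug->G->R->D->L->B->refl->D->L'->F->R'->H->plug->H
Char 7 ('A'): step: R->1, L=6; A->plug->A->R->D->L->B->refl->D->L'->F->R'->B->plug->B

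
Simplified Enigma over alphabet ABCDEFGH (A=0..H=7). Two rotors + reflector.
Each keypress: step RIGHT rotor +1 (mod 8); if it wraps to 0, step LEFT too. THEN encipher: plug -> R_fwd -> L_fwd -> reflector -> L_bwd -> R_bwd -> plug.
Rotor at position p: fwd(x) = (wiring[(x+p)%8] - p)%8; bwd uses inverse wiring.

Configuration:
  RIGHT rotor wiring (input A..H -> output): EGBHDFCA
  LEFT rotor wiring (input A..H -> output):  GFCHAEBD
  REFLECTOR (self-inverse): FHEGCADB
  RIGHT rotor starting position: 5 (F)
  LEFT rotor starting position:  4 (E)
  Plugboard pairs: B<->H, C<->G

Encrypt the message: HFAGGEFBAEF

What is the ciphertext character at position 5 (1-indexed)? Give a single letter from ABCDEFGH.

Char 1 ('H'): step: R->6, L=4; H->plug->B->R->C->L->F->refl->A->L'->B->R'->F->plug->F
Char 2 ('F'): step: R->7, L=4; F->plug->F->R->E->L->C->refl->E->L'->A->R'->E->plug->E
Char 3 ('A'): step: R->0, L->5 (L advanced); A->plug->A->R->E->L->A->refl->F->L'->F->R'->F->plug->F
Char 4 ('G'): step: R->1, L=5; G->plug->C->R->G->L->C->refl->E->L'->B->R'->F->plug->F
Char 5 ('G'): step: R->2, L=5; G->plug->C->R->B->L->E->refl->C->L'->G->R'->F->plug->F

F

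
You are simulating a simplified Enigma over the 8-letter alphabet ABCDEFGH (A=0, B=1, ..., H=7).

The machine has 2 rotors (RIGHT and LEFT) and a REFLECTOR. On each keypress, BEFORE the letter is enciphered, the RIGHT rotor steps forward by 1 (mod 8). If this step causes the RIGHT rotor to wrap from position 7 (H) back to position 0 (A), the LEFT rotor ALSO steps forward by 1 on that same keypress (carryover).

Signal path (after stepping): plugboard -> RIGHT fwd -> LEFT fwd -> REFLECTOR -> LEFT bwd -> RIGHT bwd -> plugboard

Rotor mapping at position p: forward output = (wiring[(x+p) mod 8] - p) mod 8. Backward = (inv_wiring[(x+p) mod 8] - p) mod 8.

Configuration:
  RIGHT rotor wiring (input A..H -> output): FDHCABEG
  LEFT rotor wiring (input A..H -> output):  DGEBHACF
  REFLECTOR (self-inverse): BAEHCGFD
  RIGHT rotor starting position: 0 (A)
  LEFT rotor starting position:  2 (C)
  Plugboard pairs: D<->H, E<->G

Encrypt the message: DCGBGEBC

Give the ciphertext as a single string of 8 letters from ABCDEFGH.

Char 1 ('D'): step: R->1, L=2; D->plug->H->R->E->L->A->refl->B->L'->G->R'->B->plug->B
Char 2 ('C'): step: R->2, L=2; C->plug->C->R->G->L->B->refl->A->L'->E->R'->F->plug->F
Char 3 ('G'): step: R->3, L=2; G->plug->E->R->D->L->G->refl->F->L'->C->R'->F->plug->F
Char 4 ('B'): step: R->4, L=2; B->plug->B->R->F->L->D->refl->H->L'->B->R'->E->plug->G
Char 5 ('G'): step: R->5, L=2; G->plug->E->R->G->L->B->refl->A->L'->E->R'->A->plug->A
Char 6 ('E'): step: R->6, L=2; E->plug->G->R->C->L->F->refl->G->L'->D->R'->H->plug->D
Char 7 ('B'): step: R->7, L=2; B->plug->B->R->G->L->B->refl->A->L'->E->R'->C->plug->C
Char 8 ('C'): step: R->0, L->3 (L advanced); C->plug->C->R->H->L->B->refl->A->L'->F->R'->A->plug->A

Answer: BFFGADCA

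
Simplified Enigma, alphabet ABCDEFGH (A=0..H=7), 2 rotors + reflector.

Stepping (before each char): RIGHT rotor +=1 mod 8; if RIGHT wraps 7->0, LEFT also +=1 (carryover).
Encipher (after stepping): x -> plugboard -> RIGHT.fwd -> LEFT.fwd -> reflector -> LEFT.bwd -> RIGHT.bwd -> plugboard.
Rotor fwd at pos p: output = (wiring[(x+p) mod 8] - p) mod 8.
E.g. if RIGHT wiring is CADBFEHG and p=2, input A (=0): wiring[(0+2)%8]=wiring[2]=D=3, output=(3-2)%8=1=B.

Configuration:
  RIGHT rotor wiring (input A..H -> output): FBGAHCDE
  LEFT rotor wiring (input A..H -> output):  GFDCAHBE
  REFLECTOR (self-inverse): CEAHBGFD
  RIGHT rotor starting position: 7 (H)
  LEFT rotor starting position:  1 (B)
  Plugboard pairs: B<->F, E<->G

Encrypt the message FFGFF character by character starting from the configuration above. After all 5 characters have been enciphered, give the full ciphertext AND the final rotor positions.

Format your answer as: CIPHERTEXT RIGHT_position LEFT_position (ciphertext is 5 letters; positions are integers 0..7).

Answer: AGCCD 4 2

Derivation:
Char 1 ('F'): step: R->0, L->2 (L advanced); F->plug->B->R->B->L->A->refl->C->L'->F->R'->A->plug->A
Char 2 ('F'): step: R->1, L=2; F->plug->B->R->F->L->C->refl->A->L'->B->R'->E->plug->G
Char 3 ('G'): step: R->2, L=2; G->plug->E->R->B->L->A->refl->C->L'->F->R'->C->plug->C
Char 4 ('F'): step: R->3, L=2; F->plug->B->R->E->L->H->refl->D->L'->H->R'->C->plug->C
Char 5 ('F'): step: R->4, L=2; F->plug->B->R->G->L->E->refl->B->L'->A->R'->D->plug->D
Final: ciphertext=AGCCD, RIGHT=4, LEFT=2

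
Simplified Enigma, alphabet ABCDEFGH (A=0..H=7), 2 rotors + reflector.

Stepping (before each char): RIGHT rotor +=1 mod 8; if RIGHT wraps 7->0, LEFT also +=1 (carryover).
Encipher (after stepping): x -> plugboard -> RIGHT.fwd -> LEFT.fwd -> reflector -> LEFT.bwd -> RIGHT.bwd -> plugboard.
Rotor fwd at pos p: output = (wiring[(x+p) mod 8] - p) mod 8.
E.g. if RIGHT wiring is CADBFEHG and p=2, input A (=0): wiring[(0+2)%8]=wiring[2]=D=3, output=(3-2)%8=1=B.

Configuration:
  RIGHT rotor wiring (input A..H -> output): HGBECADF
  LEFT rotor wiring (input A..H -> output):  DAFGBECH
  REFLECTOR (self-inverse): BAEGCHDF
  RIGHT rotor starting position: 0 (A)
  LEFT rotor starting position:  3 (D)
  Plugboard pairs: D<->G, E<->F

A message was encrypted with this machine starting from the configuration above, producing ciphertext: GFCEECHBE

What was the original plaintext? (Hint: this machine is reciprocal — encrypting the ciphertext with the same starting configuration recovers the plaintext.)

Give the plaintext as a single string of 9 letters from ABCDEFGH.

Answer: BCFDDGCCC

Derivation:
Char 1 ('G'): step: R->1, L=3; G->plug->D->R->B->L->G->refl->D->L'->A->R'->B->plug->B
Char 2 ('F'): step: R->2, L=3; F->plug->E->R->B->L->G->refl->D->L'->A->R'->C->plug->C
Char 3 ('C'): step: R->3, L=3; C->plug->C->R->F->L->A->refl->B->L'->C->R'->E->plug->F
Char 4 ('E'): step: R->4, L=3; E->plug->F->R->C->L->B->refl->A->L'->F->R'->G->plug->D
Char 5 ('E'): step: R->5, L=3; E->plug->F->R->E->L->E->refl->C->L'->H->R'->G->plug->D
Char 6 ('C'): step: R->6, L=3; C->plug->C->R->B->L->G->refl->D->L'->A->R'->D->plug->G
Char 7 ('H'): step: R->7, L=3; H->plug->H->R->E->L->E->refl->C->L'->H->R'->C->plug->C
Char 8 ('B'): step: R->0, L->4 (L advanced); B->plug->B->R->G->L->B->refl->A->L'->B->R'->C->plug->C
Char 9 ('E'): step: R->1, L=4; E->plug->F->R->C->L->G->refl->D->L'->D->R'->C->plug->C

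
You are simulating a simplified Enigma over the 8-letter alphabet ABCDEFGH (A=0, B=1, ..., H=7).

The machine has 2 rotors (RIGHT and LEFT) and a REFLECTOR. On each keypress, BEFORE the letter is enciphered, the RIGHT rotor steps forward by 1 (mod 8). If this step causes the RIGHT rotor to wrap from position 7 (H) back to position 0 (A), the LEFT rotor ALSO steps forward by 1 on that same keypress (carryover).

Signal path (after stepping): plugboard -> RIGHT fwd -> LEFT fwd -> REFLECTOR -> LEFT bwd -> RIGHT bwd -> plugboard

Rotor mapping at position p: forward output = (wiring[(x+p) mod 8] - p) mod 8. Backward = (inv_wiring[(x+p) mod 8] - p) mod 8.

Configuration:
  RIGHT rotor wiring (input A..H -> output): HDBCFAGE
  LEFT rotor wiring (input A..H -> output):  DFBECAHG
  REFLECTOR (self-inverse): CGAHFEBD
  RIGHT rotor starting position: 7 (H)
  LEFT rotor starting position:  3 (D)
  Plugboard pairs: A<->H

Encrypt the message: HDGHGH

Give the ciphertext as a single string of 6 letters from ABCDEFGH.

Char 1 ('H'): step: R->0, L->4 (L advanced); H->plug->A->R->H->L->A->refl->C->L'->D->R'->B->plug->B
Char 2 ('D'): step: R->1, L=4; D->plug->D->R->E->L->H->refl->D->L'->C->R'->A->plug->H
Char 3 ('G'): step: R->2, L=4; G->plug->G->R->F->L->B->refl->G->L'->A->R'->B->plug->B
Char 4 ('H'): step: R->3, L=4; H->plug->A->R->H->L->A->refl->C->L'->D->R'->D->plug->D
Char 5 ('G'): step: R->4, L=4; G->plug->G->R->F->L->B->refl->G->L'->A->R'->D->plug->D
Char 6 ('H'): step: R->5, L=4; H->plug->A->R->D->L->C->refl->A->L'->H->R'->C->plug->C

Answer: BHBDDC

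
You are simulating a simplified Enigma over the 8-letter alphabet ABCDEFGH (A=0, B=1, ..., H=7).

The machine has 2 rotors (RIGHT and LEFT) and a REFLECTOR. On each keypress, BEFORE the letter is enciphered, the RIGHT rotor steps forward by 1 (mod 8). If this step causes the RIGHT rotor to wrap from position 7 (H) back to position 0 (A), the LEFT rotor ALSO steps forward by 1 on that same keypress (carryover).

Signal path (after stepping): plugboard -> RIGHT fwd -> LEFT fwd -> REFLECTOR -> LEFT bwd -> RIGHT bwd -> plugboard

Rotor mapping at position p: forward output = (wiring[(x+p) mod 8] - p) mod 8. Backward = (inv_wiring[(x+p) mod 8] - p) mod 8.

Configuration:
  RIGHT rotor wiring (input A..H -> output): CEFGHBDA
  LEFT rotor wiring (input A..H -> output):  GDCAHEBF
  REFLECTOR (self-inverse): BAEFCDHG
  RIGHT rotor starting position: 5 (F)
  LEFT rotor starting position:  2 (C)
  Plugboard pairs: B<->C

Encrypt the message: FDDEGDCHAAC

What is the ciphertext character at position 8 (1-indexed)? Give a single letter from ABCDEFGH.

Char 1 ('F'): step: R->6, L=2; F->plug->F->R->A->L->A->refl->B->L'->H->R'->E->plug->E
Char 2 ('D'): step: R->7, L=2; D->plug->D->R->G->L->E->refl->C->L'->D->R'->B->plug->C
Char 3 ('D'): step: R->0, L->3 (L advanced); D->plug->D->R->G->L->A->refl->B->L'->C->R'->A->plug->A
Char 4 ('E'): step: R->1, L=3; E->plug->E->R->A->L->F->refl->D->L'->F->R'->C->plug->B
Char 5 ('G'): step: R->2, L=3; G->plug->G->R->A->L->F->refl->D->L'->F->R'->C->plug->B
Char 6 ('D'): step: R->3, L=3; D->plug->D->R->A->L->F->refl->D->L'->F->R'->E->plug->E
Char 7 ('C'): step: R->4, L=3; C->plug->B->R->F->L->D->refl->F->L'->A->R'->F->plug->F
Char 8 ('H'): step: R->5, L=3; H->plug->H->R->C->L->B->refl->A->L'->G->R'->B->plug->C

C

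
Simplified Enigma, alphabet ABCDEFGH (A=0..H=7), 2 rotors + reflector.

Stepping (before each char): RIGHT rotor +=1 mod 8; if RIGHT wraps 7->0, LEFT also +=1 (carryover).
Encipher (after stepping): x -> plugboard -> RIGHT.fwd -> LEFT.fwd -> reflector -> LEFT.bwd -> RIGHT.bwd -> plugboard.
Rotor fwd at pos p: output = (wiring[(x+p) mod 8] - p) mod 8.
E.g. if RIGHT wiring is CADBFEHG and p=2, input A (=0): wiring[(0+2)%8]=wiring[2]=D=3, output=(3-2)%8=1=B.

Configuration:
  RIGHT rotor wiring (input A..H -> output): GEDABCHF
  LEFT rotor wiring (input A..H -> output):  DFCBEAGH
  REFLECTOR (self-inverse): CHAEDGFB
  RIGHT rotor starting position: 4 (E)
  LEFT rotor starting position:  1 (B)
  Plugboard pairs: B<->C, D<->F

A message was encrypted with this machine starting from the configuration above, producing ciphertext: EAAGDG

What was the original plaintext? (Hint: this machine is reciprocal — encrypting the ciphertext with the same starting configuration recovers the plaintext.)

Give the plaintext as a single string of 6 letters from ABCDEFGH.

Answer: CHBCEB

Derivation:
Char 1 ('E'): step: R->5, L=1; E->plug->E->R->H->L->C->refl->A->L'->C->R'->B->plug->C
Char 2 ('A'): step: R->6, L=1; A->plug->A->R->B->L->B->refl->H->L'->E->R'->H->plug->H
Char 3 ('A'): step: R->7, L=1; A->plug->A->R->G->L->G->refl->F->L'->F->R'->C->plug->B
Char 4 ('G'): step: R->0, L->2 (L advanced); G->plug->G->R->H->L->D->refl->E->L'->E->R'->B->plug->C
Char 5 ('D'): step: R->1, L=2; D->plug->F->R->G->L->B->refl->H->L'->B->R'->E->plug->E
Char 6 ('G'): step: R->2, L=2; G->plug->G->R->E->L->E->refl->D->L'->H->R'->C->plug->B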